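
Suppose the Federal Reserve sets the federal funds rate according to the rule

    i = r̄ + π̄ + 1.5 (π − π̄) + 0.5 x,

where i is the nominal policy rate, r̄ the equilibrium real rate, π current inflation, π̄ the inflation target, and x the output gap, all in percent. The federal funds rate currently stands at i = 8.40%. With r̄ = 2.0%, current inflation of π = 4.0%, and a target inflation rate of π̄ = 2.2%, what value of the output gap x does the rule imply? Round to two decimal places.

3.00%

0.5 x = 8.40 − 2.0 − 2.2 − 1.5 × (4.0 − 2.2) = 1.5
x = 1.5 / 0.5 = 3.00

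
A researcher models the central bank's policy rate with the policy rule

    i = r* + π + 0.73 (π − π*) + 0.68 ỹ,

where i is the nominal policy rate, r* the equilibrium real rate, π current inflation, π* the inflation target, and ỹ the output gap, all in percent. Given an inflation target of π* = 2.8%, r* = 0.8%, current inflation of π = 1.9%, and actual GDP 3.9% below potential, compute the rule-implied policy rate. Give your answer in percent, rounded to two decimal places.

-0.61%

Output 3.9% below potential → ỹ = -3.9.
i = 0.8 + 1.9 + 0.73 × (1.9 − 2.8) + 0.68 × (-3.9)
   = 0.8 + 1.9 − 0.657 − 2.652 = -0.61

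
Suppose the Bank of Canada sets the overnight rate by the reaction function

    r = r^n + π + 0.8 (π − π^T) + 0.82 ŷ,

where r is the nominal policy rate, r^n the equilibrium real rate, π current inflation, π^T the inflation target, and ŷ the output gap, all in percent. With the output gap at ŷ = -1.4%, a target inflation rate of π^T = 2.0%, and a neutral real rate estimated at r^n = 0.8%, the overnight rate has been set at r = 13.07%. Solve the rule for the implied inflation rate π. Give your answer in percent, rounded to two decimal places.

Collecting π: r = r^n + (1 + 0.8) π − 0.8 π^T + 0.82 ŷ
1.8 π = 13.07 − 0.8 + 0.8 × 2.0 − 0.82 × (-1.4) = 15.018
π = 15.018 / 1.8 = 8.34

8.34%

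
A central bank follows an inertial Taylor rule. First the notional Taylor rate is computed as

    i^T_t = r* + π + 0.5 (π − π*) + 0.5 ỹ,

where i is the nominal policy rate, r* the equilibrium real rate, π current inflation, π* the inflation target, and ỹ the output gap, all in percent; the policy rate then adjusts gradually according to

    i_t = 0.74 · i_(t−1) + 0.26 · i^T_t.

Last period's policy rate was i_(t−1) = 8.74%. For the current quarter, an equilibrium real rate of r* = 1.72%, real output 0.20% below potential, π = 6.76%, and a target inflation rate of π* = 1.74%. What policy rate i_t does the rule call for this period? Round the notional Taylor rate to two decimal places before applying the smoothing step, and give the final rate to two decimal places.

9.30%

Output 0.20% below potential → ỹ = -0.20.
i^T_t = 1.72 + 6.76 + 0.5 × (6.76 − 1.74) + 0.5 × (-0.20)
   = 1.72 + 6.76 + 2.51 − 0.1 = 10.89
i_t = 0.74 × 8.74 + 0.26 × 10.89 = 6.4676 + 2.8314 = 9.30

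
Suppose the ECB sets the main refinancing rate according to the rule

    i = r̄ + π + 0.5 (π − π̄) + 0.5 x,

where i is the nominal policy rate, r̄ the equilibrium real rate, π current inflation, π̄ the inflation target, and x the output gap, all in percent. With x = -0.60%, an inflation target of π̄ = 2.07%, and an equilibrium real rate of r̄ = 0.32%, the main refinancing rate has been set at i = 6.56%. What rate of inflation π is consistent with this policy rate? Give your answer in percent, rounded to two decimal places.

5.05%

Collecting π: i = r̄ + (1 + 0.5) π − 0.5 π̄ + 0.5 x
1.5 π = 6.56 − 0.32 + 0.5 × 2.07 − 0.5 × (-0.60) = 7.575
π = 7.575 / 1.5 = 5.05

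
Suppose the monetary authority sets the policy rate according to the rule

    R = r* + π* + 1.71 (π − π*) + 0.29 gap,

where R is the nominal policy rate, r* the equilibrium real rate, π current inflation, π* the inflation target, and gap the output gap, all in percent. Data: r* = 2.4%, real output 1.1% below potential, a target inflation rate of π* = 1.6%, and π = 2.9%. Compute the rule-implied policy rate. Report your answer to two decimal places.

5.90%

Output 1.1% below potential → gap = -1.1.
R = 2.4 + 1.6 + 1.71 × (2.9 − 1.6) + 0.29 × (-1.1)
   = 2.4 + 1.6 + 2.223 − 0.319 = 5.90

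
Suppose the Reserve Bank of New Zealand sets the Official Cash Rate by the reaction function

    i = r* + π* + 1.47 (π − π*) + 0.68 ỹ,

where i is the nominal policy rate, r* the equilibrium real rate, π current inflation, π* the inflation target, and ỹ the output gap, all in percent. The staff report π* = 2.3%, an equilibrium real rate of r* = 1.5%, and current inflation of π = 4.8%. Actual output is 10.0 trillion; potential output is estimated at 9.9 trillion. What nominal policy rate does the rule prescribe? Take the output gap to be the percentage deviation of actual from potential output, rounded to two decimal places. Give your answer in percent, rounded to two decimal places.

8.16%

Output gap = 100 × (10.0 − 9.9) / 9.9 = 1.01%.
i = 1.50 + 2.30 + 1.47 × (4.80 − 2.30) + 0.68 × 1.01
   = 1.50 + 2.3 + 3.675 + 0.6868 = 8.16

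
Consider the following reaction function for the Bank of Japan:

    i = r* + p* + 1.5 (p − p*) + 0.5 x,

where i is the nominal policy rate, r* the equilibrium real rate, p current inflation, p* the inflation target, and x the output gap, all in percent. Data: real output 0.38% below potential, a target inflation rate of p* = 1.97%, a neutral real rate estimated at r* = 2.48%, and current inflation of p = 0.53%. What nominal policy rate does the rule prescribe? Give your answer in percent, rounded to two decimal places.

2.10%

Output 0.38% below potential → x = -0.38.
i = 2.48 + 1.97 + 1.5 × (0.53 − 1.97) + 0.5 × (-0.38)
   = 2.48 + 1.97 − 2.16 − 0.19 = 2.10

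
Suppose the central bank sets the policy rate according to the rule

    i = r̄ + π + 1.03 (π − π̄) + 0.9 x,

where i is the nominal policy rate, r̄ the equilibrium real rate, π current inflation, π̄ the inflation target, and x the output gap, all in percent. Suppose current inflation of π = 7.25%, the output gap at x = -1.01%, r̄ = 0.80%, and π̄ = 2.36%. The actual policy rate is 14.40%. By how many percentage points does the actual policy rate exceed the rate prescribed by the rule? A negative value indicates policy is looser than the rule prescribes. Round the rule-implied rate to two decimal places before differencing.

2.22 pp

i = 0.80 + 7.25 + 1.03 × (7.25 − 2.36) + 0.9 × (-1.01)
   = 0.80 + 7.25 + 5.0367 − 0.909 = 12.18
Deviation = 14.40 − 12.18 = 2.22 pp.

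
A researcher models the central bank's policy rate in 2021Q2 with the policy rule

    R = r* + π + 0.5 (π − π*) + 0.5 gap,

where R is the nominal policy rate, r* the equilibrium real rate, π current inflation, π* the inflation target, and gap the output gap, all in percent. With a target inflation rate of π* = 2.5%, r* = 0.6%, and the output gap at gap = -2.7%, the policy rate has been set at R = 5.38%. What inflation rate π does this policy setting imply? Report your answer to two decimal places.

4.92%

Collecting π: R = r* + (1 + 0.5) π − 0.5 π* + 0.5 gap
1.5 π = 5.38 − 0.6 + 0.5 × 2.5 − 0.5 × (-2.7) = 7.38
π = 7.38 / 1.5 = 4.92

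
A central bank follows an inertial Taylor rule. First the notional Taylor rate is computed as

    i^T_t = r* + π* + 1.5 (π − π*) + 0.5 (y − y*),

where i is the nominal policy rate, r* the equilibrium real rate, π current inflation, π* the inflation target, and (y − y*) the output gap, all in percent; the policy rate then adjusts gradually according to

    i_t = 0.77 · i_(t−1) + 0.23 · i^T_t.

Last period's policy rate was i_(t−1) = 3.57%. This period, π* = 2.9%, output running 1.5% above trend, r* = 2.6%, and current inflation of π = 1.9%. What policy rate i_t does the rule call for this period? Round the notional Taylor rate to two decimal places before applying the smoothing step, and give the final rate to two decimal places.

Output 1.5% above potential → (y − y*) = 1.5.
i^T_t = 2.6 + 2.9 + 1.5 × (1.9 − 2.9) + 0.5 × 1.5
   = 2.6 + 2.9 − 1.5 + 0.75 = 4.75
i_t = 0.77 × 3.57 + 0.23 × 4.75 = 2.7489 + 1.0925 = 3.84

3.84%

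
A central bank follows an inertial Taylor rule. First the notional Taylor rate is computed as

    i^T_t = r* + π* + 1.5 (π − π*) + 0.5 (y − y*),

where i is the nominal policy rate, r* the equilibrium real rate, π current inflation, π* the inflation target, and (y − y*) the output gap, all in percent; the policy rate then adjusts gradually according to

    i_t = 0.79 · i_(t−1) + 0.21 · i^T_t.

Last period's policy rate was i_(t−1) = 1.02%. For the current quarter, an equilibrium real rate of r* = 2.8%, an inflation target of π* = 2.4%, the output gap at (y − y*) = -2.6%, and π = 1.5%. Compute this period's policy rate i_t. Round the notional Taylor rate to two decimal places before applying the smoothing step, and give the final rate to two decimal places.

i^T_t = 2.8 + 2.4 + 1.5 × (1.5 − 2.4) + 0.5 × (-2.6)
   = 2.8 + 2.4 − 1.35 − 1.3 = 2.55
i_t = 0.79 × 1.02 + 0.21 × 2.55 = 0.8058 + 0.5355 = 1.34

1.34%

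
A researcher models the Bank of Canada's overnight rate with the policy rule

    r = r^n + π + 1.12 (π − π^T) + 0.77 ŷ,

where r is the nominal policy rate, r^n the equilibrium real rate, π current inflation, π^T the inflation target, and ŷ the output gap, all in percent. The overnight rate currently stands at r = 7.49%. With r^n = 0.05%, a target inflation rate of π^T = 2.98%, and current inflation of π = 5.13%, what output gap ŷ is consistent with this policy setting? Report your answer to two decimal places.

-0.13%

0.77 ŷ = 7.49 − 0.05 − 5.13 − 1.12 × (5.13 − 2.98) = -0.098
ŷ = -0.098 / 0.77 = -0.13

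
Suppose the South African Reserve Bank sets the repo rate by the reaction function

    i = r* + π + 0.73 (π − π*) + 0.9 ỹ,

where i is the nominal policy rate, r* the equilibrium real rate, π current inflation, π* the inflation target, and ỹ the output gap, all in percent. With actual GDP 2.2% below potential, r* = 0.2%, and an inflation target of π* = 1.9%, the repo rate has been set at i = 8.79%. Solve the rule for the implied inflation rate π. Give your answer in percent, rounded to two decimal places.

6.91%

Output 2.2% below potential → ỹ = -2.2.
Collecting π: i = r* + (1 + 0.73) π − 0.73 π* + 0.9 ỹ
1.73 π = 8.79 − 0.2 + 0.73 × 1.9 − 0.9 × (-2.2) = 11.957
π = 11.957 / 1.73 = 6.91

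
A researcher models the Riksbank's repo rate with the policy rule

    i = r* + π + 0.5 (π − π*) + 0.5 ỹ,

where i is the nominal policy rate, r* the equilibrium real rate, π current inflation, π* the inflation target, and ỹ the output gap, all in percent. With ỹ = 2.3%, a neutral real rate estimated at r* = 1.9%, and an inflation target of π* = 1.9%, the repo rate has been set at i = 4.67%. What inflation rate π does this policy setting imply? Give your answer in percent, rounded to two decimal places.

1.71%

Collecting π: i = r* + (1 + 0.5) π − 0.5 π* + 0.5 ỹ
1.5 π = 4.67 − 1.9 + 0.5 × 1.9 − 0.5 × 2.3 = 2.57
π = 2.57 / 1.5 = 1.71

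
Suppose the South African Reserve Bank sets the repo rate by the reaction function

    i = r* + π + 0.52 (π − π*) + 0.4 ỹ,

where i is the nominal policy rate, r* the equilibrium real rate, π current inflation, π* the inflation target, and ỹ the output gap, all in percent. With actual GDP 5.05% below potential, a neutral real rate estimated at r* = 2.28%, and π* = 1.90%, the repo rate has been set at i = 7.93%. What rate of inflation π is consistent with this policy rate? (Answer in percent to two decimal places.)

5.70%

Output 5.05% below potential → ỹ = -5.05.
Collecting π: i = r* + (1 + 0.52) π − 0.52 π* + 0.4 ỹ
1.52 π = 7.93 − 2.28 + 0.52 × 1.90 − 0.4 × (-5.05) = 8.658
π = 8.658 / 1.52 = 5.70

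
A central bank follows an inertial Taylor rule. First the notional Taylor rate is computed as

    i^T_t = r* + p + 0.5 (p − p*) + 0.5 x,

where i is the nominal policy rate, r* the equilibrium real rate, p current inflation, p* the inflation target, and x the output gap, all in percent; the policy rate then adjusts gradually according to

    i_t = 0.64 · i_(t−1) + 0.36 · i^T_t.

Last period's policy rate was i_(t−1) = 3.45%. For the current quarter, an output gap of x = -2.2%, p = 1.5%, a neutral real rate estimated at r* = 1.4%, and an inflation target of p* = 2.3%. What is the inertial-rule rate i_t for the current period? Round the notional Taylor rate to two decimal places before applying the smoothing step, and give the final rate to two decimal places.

2.71%

i^T_t = 1.4 + 1.5 + 0.5 × (1.5 − 2.3) + 0.5 × (-2.2)
   = 1.4 + 1.5 − 0.4 − 1.1 = 1.40
i_t = 0.64 × 3.45 + 0.36 × 1.40 = 2.208 + 0.504 = 2.71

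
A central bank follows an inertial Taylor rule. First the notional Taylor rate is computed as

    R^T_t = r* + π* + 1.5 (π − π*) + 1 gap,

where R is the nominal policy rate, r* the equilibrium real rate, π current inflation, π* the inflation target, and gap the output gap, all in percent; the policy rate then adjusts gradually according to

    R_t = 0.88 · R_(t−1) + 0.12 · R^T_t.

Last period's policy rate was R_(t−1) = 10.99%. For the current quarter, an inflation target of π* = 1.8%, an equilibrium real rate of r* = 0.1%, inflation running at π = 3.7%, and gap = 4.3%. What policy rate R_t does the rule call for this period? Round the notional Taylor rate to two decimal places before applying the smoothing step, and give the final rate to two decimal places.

R^T_t = 0.1 + 1.8 + 1.5 × (3.7 − 1.8) + 1 × 4.3
   = 0.1 + 1.8 + 2.85 + 4.3 = 9.05
R_t = 0.88 × 10.99 + 0.12 × 9.05 = 9.6712 + 1.086 = 10.76

10.76%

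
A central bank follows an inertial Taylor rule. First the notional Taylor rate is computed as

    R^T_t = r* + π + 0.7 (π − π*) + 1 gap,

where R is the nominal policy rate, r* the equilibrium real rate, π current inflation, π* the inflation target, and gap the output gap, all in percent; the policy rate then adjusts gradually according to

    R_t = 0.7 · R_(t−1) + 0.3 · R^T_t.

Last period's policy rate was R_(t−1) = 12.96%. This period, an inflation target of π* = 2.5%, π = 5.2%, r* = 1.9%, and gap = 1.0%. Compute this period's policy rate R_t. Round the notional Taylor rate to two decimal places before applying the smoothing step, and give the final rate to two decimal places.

R^T_t = 1.9 + 5.2 + 0.7 × (5.2 − 2.5) + 1 × 1.0
   = 1.9 + 5.2 + 1.89 + 1 = 9.99
R_t = 0.7 × 12.96 + 0.3 × 9.99 = 9.072 + 2.997 = 12.07

12.07%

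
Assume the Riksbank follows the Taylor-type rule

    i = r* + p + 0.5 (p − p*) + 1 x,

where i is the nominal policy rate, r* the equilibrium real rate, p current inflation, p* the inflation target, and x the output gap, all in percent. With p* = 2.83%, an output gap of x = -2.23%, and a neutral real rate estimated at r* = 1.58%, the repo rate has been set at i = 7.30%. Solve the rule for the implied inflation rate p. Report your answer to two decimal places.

6.24%

Collecting p: i = r* + (1 + 0.5) p − 0.5 p* + 1 x
1.5 p = 7.30 − 1.58 + 0.5 × 2.83 − 1 × (-2.23) = 9.365
p = 9.365 / 1.5 = 6.24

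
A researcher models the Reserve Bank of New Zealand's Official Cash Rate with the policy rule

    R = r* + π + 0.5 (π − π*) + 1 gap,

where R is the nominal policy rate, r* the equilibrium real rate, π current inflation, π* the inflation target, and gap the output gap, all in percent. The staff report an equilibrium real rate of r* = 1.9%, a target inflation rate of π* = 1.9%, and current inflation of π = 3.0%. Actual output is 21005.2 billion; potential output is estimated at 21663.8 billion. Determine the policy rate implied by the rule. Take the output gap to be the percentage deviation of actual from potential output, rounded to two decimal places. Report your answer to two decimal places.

2.41%

Output gap = 100 × (21005.2 − 21663.8) / 21663.8 = -3.04%.
R = 1.90 + 3.00 + 0.5 × (3.00 − 1.90) + 1 × (-3.04)
   = 1.90 + 3 + 0.55 − 3.04 = 2.41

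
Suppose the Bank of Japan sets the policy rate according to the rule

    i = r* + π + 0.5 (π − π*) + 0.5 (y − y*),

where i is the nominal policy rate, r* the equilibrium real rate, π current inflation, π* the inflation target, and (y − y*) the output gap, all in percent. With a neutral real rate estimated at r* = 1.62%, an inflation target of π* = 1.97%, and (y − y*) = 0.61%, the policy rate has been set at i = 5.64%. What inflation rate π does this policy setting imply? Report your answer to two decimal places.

3.13%

Collecting π: i = r* + (1 + 0.5) π − 0.5 π* + 0.5 (y − y*)
1.5 π = 5.64 − 1.62 + 0.5 × 1.97 − 0.5 × 0.61 = 4.7
π = 4.7 / 1.5 = 3.13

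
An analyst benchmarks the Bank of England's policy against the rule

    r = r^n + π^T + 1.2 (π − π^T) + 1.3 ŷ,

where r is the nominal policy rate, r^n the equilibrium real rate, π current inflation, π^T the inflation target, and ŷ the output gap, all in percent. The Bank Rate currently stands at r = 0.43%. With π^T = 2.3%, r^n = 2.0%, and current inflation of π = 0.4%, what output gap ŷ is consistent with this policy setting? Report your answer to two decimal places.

-1.22%

1.3 ŷ = 0.43 − 2.0 − 2.3 − 1.2 × (0.4 − 2.3) = -1.59
ŷ = -1.59 / 1.3 = -1.22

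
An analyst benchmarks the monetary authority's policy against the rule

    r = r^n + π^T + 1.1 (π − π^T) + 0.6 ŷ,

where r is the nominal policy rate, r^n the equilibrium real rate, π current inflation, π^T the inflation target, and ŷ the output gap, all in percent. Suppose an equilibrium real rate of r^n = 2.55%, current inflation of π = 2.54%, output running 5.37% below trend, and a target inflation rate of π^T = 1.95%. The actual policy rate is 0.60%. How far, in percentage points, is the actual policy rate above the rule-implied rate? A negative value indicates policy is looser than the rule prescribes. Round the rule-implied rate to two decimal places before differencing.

-1.33 pp

Output 5.37% below potential → ŷ = -5.37.
r = 2.55 + 1.95 + 1.1 × (2.54 − 1.95) + 0.6 × (-5.37)
   = 2.55 + 1.95 + 0.649 − 3.222 = 1.93
Deviation = 0.60 − 1.93 = -1.33 pp.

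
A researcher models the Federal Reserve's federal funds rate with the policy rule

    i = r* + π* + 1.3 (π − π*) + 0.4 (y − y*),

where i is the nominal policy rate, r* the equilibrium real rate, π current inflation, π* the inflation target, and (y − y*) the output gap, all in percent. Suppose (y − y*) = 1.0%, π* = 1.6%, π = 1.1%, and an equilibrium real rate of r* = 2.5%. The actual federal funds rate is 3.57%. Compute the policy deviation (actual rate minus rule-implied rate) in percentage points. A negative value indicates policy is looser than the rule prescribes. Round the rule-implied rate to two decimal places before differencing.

-0.28 pp

i = 2.5 + 1.6 + 1.3 × (1.1 − 1.6) + 0.4 × 1.0
   = 2.5 + 1.6 − 0.65 + 0.4 = 3.85
Deviation = 3.57 − 3.85 = -0.28 pp.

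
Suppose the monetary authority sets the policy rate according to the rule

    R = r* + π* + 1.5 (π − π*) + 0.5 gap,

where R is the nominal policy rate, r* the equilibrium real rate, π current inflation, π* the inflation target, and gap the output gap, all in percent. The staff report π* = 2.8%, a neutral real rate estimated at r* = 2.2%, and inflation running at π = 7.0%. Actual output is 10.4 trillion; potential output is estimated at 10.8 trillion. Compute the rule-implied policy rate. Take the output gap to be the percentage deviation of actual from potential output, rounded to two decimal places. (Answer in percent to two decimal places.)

Output gap = 100 × (10.4 − 10.8) / 10.8 = -3.70%.
R = 2.20 + 2.80 + 1.5 × (7.00 − 2.80) + 0.5 × (-3.70)
   = 2.20 + 2.8 + 6.3 − 1.85 = 9.45

9.45%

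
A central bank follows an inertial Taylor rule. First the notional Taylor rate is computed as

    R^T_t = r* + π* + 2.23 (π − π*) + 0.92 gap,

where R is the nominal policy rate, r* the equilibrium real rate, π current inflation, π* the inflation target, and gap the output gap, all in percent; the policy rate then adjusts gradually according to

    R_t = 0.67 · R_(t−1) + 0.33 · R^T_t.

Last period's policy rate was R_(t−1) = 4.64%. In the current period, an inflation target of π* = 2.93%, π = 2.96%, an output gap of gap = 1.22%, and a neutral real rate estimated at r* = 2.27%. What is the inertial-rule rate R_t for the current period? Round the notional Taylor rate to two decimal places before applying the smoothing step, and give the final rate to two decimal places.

R^T_t = 2.27 + 2.93 + 2.23 × (2.96 − 2.93) + 0.92 × 1.22
   = 2.27 + 2.93 + 0.0669 + 1.1224 = 6.39
R_t = 0.67 × 4.64 + 0.33 × 6.39 = 3.1088 + 2.1087 = 5.22

5.22%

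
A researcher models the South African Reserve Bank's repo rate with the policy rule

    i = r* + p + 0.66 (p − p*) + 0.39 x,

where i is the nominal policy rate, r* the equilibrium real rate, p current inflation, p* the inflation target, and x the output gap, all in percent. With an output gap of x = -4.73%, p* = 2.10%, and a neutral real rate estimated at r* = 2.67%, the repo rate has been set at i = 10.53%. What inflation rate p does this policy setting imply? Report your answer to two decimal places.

6.68%

Collecting p: i = r* + (1 + 0.66) p − 0.66 p* + 0.39 x
1.66 p = 10.53 − 2.67 + 0.66 × 2.10 − 0.39 × (-4.73) = 11.0907
p = 11.0907 / 1.66 = 6.68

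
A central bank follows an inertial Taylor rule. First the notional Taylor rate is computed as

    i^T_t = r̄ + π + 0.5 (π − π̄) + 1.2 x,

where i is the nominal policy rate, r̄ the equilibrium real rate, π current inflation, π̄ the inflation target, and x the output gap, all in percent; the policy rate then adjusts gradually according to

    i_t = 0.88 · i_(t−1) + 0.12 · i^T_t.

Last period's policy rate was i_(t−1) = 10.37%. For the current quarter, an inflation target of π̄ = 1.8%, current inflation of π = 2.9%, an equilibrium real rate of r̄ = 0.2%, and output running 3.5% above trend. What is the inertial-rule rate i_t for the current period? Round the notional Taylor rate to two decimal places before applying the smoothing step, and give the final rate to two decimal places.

Output 3.5% above potential → x = 3.5.
i^T_t = 0.2 + 2.9 + 0.5 × (2.9 − 1.8) + 1.2 × 3.5
   = 0.2 + 2.9 + 0.55 + 4.2 = 7.85
i_t = 0.88 × 10.37 + 0.12 × 7.85 = 9.1256 + 0.942 = 10.07

10.07%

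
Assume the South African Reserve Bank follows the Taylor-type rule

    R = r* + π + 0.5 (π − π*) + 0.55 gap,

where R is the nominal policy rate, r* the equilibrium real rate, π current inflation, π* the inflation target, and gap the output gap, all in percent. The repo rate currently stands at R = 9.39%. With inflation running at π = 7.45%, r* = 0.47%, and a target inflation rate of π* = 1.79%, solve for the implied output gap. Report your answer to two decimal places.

-2.47%

0.55 gap = 9.39 − 0.47 − 7.45 − 0.5 × (7.45 − 1.79) = -1.36
gap = -1.36 / 0.55 = -2.47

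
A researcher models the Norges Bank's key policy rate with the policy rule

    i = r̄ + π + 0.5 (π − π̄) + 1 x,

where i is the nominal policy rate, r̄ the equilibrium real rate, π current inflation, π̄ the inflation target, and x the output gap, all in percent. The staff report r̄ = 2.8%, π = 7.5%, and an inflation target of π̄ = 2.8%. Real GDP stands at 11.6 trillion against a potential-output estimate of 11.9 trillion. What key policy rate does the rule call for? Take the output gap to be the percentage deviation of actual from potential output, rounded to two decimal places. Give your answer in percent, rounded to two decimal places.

10.13%

Output gap = 100 × (11.6 − 11.9) / 11.9 = -2.52%.
i = 2.80 + 7.50 + 0.5 × (7.50 − 2.80) + 1 × (-2.52)
   = 2.80 + 7.5 + 2.35 − 2.52 = 10.13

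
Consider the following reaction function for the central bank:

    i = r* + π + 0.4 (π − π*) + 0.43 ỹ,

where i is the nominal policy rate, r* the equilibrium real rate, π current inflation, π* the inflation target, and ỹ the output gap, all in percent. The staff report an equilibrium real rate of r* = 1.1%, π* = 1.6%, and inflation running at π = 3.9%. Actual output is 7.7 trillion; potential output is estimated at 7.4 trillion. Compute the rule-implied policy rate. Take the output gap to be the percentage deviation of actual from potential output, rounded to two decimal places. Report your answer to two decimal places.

7.66%

Output gap = 100 × (7.7 − 7.4) / 7.4 = 4.05%.
i = 1.10 + 3.90 + 0.4 × (3.90 − 1.60) + 0.43 × 4.05
   = 1.10 + 3.9 + 0.92 + 1.7415 = 7.66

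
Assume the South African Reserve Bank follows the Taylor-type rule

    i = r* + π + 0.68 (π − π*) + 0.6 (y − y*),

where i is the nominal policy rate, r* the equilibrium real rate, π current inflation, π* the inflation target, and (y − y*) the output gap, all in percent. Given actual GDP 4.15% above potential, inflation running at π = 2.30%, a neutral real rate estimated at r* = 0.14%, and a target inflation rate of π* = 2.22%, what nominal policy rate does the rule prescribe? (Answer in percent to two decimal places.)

Output 4.15% above potential → (y − y*) = 4.15.
i = 0.14 + 2.30 + 0.68 × (2.30 − 2.22) + 0.6 × 4.15
   = 0.14 + 2.3 + 0.0544 + 2.49 = 4.98

4.98%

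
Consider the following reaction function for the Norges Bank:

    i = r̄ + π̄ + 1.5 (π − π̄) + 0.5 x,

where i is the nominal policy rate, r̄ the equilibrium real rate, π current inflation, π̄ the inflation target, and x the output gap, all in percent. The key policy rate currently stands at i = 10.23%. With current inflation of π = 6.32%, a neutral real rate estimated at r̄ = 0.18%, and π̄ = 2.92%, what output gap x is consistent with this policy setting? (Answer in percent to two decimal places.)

4.06%

0.5 x = 10.23 − 0.18 − 2.92 − 1.5 × (6.32 − 2.92) = 2.03
x = 2.03 / 0.5 = 4.06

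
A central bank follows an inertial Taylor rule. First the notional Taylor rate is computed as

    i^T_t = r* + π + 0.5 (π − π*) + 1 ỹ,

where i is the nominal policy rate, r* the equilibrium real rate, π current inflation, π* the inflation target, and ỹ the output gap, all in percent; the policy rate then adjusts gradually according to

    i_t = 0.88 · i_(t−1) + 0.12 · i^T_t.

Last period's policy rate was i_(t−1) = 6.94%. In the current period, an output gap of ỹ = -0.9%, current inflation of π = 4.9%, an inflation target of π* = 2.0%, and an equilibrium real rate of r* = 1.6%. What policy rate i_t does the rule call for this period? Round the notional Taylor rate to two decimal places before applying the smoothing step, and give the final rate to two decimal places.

i^T_t = 1.6 + 4.9 + 0.5 × (4.9 − 2.0) + 1 × (-0.9)
   = 1.6 + 4.9 + 1.45 − 0.9 = 7.05
i_t = 0.88 × 6.94 + 0.12 × 7.05 = 6.1072 + 0.846 = 6.95

6.95%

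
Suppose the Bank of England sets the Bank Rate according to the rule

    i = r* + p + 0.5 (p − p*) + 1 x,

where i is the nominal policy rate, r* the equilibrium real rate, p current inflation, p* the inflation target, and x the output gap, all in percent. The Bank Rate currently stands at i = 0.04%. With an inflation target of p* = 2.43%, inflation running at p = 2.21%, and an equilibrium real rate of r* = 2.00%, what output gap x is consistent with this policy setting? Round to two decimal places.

-4.06%

1 x = 0.04 − 2.00 − 2.21 − 0.5 × (2.21 − 2.43) = -4.06
x = -4.06 / 1 = -4.06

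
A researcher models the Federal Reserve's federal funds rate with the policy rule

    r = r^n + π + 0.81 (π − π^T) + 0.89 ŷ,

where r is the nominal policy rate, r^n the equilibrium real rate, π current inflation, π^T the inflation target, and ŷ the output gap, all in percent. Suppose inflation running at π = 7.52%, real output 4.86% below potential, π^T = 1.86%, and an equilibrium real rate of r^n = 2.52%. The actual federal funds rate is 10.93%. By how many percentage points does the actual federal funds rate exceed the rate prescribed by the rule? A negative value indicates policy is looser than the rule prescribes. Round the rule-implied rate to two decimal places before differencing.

Output 4.86% below potential → ŷ = -4.86.
r = 2.52 + 7.52 + 0.81 × (7.52 − 1.86) + 0.89 × (-4.86)
   = 2.52 + 7.52 + 4.5846 − 4.3254 = 10.30
Deviation = 10.93 − 10.30 = 0.63 pp.

0.63 pp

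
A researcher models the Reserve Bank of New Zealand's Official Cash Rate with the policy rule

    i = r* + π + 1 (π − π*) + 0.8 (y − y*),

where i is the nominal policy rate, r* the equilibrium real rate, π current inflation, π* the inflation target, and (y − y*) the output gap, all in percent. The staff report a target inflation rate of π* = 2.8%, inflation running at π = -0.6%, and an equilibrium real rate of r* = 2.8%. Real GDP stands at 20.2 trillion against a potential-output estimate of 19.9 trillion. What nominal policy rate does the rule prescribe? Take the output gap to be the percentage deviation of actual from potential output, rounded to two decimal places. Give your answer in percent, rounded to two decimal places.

Output gap = 100 × (20.2 − 19.9) / 19.9 = 1.51%.
i = 2.80 + (-0.60) + 1 × (-0.60 − 2.80) + 0.8 × 1.51
   = 2.80 − 0.6 − 3.4 + 1.208 = 0.01

0.01%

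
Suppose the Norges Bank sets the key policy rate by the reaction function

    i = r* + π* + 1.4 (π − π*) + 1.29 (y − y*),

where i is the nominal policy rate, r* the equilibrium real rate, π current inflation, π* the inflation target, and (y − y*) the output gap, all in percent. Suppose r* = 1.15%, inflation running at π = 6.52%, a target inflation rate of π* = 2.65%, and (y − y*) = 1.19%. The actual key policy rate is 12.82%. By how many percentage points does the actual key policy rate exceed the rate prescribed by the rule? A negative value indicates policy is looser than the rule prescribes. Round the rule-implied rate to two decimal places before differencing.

2.07 pp

i = 1.15 + 2.65 + 1.4 × (6.52 − 2.65) + 1.29 × 1.19
   = 1.15 + 2.65 + 5.418 + 1.5351 = 10.75
Deviation = 12.82 − 10.75 = 2.07 pp.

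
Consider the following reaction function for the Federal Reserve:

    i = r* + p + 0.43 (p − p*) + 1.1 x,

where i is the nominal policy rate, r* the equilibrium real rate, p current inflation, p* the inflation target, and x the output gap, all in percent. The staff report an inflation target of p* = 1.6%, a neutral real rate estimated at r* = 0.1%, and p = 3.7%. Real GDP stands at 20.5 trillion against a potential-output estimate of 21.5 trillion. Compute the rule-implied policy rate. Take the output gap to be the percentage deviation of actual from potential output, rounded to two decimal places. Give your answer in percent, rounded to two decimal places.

-0.41%

Output gap = 100 × (20.5 − 21.5) / 21.5 = -4.65%.
i = 0.10 + 3.70 + 0.43 × (3.70 − 1.60) + 1.1 × (-4.65)
   = 0.10 + 3.7 + 0.903 − 5.115 = -0.41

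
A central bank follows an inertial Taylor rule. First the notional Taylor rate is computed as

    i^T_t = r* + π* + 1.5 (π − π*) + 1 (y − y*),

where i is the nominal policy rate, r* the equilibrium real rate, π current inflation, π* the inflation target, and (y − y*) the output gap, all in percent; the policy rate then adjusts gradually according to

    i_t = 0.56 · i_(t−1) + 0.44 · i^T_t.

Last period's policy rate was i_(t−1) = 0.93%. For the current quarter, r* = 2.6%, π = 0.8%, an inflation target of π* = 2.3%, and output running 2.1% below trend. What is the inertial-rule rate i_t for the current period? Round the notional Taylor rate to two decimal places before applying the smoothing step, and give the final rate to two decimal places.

0.76%

Output 2.1% below potential → (y − y*) = -2.1.
i^T_t = 2.6 + 2.3 + 1.5 × (0.8 − 2.3) + 1 × (-2.1)
   = 2.6 + 2.3 − 2.25 − 2.1 = 0.55
i_t = 0.56 × 0.93 + 0.44 × 0.55 = 0.5208 + 0.242 = 0.76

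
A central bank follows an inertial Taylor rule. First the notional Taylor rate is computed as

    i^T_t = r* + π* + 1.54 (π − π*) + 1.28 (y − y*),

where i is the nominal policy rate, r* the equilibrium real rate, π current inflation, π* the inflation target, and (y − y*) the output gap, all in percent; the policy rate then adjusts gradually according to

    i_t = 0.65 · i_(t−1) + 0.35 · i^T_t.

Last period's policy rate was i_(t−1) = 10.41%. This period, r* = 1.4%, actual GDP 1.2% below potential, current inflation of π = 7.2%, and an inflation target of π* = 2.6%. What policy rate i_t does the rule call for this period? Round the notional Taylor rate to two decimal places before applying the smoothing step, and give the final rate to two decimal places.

10.11%

Output 1.2% below potential → (y − y*) = -1.2.
i^T_t = 1.4 + 2.6 + 1.54 × (7.2 − 2.6) + 1.28 × (-1.2)
   = 1.4 + 2.6 + 7.084 − 1.536 = 9.55
i_t = 0.65 × 10.41 + 0.35 × 9.55 = 6.7665 + 3.3425 = 10.11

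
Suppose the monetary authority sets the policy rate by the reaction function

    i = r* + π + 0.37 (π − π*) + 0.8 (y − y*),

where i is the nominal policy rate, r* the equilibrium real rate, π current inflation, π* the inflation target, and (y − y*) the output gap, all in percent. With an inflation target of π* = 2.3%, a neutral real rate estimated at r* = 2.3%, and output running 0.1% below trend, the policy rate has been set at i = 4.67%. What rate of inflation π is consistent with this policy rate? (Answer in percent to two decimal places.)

Output 0.1% below potential → (y − y*) = -0.1.
Collecting π: i = r* + (1 + 0.37) π − 0.37 π* + 0.8 (y − y*)
1.37 π = 4.67 − 2.3 + 0.37 × 2.3 − 0.8 × (-0.1) = 3.301
π = 3.301 / 1.37 = 2.41

2.41%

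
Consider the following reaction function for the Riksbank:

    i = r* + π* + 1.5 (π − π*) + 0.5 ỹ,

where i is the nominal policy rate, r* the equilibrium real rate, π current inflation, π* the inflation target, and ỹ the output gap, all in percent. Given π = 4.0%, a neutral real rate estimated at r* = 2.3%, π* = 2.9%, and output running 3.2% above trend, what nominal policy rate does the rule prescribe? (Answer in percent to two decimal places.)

Output 3.2% above potential → ỹ = 3.2.
i = 2.3 + 2.9 + 1.5 × (4.0 − 2.9) + 0.5 × 3.2
   = 2.3 + 2.9 + 1.65 + 1.6 = 8.45

8.45%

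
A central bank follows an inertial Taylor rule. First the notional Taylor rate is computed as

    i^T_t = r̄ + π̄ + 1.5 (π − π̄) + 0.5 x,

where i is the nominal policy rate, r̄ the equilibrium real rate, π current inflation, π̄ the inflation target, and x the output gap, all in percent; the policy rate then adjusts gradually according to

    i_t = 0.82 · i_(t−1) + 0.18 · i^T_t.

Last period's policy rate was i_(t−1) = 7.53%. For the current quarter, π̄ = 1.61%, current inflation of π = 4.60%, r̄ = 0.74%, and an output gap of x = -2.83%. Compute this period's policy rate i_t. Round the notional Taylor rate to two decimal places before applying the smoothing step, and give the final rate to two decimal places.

7.15%

i^T_t = 0.74 + 1.61 + 1.5 × (4.60 − 1.61) + 0.5 × (-2.83)
   = 0.74 + 1.61 + 4.485 − 1.415 = 5.42
i_t = 0.82 × 7.53 + 0.18 × 5.42 = 6.1746 + 0.9756 = 7.15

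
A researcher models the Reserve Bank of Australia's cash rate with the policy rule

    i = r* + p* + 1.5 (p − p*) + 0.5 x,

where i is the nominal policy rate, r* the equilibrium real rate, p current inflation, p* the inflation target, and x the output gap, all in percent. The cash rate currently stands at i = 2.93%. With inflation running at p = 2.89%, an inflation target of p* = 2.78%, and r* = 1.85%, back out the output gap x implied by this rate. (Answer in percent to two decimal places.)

0.5 x = 2.93 − 1.85 − 2.78 − 1.5 × (2.89 − 2.78) = -1.865
x = -1.865 / 0.5 = -3.73

-3.73%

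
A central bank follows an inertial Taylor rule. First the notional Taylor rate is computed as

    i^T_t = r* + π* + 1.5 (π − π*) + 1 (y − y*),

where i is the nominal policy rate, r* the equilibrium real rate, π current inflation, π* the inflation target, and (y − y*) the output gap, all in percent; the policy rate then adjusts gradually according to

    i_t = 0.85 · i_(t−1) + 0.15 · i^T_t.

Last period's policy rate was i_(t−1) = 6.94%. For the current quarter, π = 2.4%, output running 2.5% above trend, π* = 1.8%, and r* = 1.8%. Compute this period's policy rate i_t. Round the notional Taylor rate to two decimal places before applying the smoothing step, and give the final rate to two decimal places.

Output 2.5% above potential → (y − y*) = 2.5.
i^T_t = 1.8 + 1.8 + 1.5 × (2.4 − 1.8) + 1 × 2.5
   = 1.8 + 1.8 + 0.9 + 2.5 = 7.00
i_t = 0.85 × 6.94 + 0.15 × 7.00 = 5.899 + 1.05 = 6.95

6.95%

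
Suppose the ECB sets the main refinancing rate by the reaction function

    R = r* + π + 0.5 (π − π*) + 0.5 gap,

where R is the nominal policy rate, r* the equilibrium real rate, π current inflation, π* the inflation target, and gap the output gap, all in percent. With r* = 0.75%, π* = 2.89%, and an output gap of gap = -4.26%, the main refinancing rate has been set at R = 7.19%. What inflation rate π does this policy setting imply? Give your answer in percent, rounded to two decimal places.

6.68%

Collecting π: R = r* + (1 + 0.5) π − 0.5 π* + 0.5 gap
1.5 π = 7.19 − 0.75 + 0.5 × 2.89 − 0.5 × (-4.26) = 10.015
π = 10.015 / 1.5 = 6.68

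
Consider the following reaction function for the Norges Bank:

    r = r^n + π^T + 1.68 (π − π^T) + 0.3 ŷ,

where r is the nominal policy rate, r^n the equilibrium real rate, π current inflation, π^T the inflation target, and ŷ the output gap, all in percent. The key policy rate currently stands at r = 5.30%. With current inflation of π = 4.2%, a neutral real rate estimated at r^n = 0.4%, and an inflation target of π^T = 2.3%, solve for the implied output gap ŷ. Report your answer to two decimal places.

0.3 ŷ = 5.30 − 0.4 − 2.3 − 1.68 × (4.2 − 2.3) = -0.592
ŷ = -0.592 / 0.3 = -1.97

-1.97%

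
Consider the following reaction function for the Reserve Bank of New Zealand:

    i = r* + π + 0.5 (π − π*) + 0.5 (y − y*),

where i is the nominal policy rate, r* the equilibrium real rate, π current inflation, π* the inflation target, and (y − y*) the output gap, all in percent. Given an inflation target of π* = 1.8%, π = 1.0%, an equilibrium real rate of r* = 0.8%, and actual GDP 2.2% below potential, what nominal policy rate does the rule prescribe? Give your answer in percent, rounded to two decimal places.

0.30%

Output 2.2% below potential → (y − y*) = -2.2.
i = 0.8 + 1.0 + 0.5 × (1.0 − 1.8) + 0.5 × (-2.2)
   = 0.8 + 1 − 0.4 − 1.1 = 0.30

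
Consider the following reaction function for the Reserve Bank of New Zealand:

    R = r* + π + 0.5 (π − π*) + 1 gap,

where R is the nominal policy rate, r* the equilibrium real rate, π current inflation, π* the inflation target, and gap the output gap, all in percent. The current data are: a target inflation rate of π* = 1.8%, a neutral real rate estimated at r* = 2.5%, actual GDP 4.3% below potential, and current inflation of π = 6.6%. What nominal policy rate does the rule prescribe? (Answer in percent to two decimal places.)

Output 4.3% below potential → gap = -4.3.
R = 2.5 + 6.6 + 0.5 × (6.6 − 1.8) + 1 × (-4.3)
   = 2.5 + 6.6 + 2.4 − 4.3 = 7.20

7.20%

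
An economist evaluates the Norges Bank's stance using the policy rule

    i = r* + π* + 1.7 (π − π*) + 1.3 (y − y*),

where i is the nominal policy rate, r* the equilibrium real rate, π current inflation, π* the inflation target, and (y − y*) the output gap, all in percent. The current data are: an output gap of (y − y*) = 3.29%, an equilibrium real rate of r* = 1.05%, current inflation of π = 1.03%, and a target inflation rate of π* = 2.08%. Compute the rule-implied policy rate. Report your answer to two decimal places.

5.62%

i = 1.05 + 2.08 + 1.7 × (1.03 − 2.08) + 1.3 × 3.29
   = 1.05 + 2.08 − 1.785 + 4.277 = 5.62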